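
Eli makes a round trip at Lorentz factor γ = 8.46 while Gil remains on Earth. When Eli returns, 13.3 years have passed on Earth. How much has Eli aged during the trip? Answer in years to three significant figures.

γ = 8.46
Eli's clock measures proper time along the trip: τ = Δt/γ = 13.3/8.460 years.

τ = 1.57 years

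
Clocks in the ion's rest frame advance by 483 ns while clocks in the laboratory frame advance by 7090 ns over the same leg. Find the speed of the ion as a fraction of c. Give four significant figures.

The proper time is measured in the ion's rest frame (both events occur at the ion's location); Δt is measured in the laboratory frame. γ = Δt/τ = 7090/483 = 14.68.
β = √(1 − 1/γ²) = √(1 − 0.004641) = √0.9954

v = 0.9977c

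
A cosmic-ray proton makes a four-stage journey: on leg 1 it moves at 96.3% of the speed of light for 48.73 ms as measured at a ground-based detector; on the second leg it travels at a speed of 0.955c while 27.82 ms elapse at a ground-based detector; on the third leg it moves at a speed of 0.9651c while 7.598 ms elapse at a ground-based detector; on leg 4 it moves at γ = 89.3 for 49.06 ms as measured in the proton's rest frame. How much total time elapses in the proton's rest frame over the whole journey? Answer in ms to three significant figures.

τ = 72.4 ms

Leg 1: β = 0.963; γ = 1/√(1 − 0.963²) = 1/√0.07263 = 3.711; τ_1 = 48.73/3.711 = 13.13 ms.
Leg 2: γ = 1/√(1 − 0.955²) = 1/√0.08798 = 3.371; τ_2 = 27.82/3.371 = 8.252 ms.
Leg 3: γ = 1/√(1 − 0.9651²) = 1/√0.06858 = 3.819; τ_3 = 7.598/3.819 = 1.990 ms.
Leg 4: 49.06 ms is already measured in the proton's rest frame.
Total: 13.13 + 8.252 + 1.990 + 49.06 ms.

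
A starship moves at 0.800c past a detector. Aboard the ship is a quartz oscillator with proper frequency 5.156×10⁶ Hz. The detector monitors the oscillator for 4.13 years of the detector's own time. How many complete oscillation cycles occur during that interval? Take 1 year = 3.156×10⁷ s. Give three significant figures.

N = 4.03×10¹⁴

γ = 1/√(1 − 0.800²) = 5/3 ≈ 1.667
During 4.13 years of lab time, the oscillator's proper time advances by τ = Δt/γ = 4.13/1.667 = 2.478 years = 7.821×10⁷ s.
N = f × τ = 5.156×10⁶ × 7.821×10⁷ = 4.032×10¹⁴.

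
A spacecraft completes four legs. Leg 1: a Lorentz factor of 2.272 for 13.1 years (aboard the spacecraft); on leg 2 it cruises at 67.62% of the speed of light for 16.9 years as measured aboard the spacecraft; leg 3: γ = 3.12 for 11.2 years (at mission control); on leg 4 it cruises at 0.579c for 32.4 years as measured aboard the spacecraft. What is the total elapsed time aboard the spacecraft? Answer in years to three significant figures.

Leg 1: 13.1 years is already measured aboard the spacecraft.
Leg 2: 16.9 years is already measured aboard the spacecraft.
Leg 3: γ = 3.12; τ_3 = 11.2/3.120 = 3.590 years.
Leg 4: 32.4 years is already measured aboard the spacecraft.
Total: 13.10 + 16.90 + 3.590 + 32.40 years.

τ = 66.0 years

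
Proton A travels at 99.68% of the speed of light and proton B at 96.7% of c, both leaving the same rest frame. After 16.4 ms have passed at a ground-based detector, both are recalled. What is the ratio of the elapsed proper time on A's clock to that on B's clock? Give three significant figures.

A: β = 0.9968; γ = 1/√(1 − 0.9968²) = 1/√0.006390 = 12.51. B: β = 0.967; γ = 1/√(1 − 0.967²) = 1/√0.06491 = 3.925.
τ_A/τ_B = γ_B/γ_A = 3.925/12.51 = 0.3137, so τ_A/τ_B = 0.3137.

τ_A/τ_B = 0.314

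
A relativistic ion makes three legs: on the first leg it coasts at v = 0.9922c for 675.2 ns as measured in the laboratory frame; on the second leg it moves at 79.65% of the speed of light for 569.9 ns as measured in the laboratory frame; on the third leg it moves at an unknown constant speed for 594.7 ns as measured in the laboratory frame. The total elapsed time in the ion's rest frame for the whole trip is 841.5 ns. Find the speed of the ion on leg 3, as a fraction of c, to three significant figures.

Leg 1: γ = 1/√(1 − 0.9922²) = 1/√0.01554 = 8.022; τ_1 = 675.2/8.022 = 84.17 ns.
Leg 2: β = 0.7965; γ = 1/√(1 − 0.7965²) = 1/√0.3656 = 1.654; τ_2 = 569.9/1.654 = 344.6 ns.
Leg 3: speed unknown; τ_3 = 594.7/γ_3.
Total proper time: 84.17 + 344.6 + τ_3 = 841.5, so τ_3 = 841.5 − 428.8 = 412.7 ns.
γ_3 = 594.7/412.7 = 1.441; β = √(1 − 1/γ²) = √0.5183.

β = 0.720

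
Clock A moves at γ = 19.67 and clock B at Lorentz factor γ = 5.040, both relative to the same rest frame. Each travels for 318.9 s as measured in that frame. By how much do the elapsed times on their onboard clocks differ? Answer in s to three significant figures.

A: γ = 19.67; τ_A = 318.9/19.67 = 16.21 s.
B: γ = 5.040; τ_B = 318.9/5.040 = 63.27 s.

|τ_A − τ_B| = 47.1 s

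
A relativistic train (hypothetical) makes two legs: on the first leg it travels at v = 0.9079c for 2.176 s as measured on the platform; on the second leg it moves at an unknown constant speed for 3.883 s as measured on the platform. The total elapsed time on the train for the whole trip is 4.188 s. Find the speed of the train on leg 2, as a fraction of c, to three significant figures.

β = 0.537

Leg 1: γ = 1/√(1 − 0.9079²) = 1/√0.1757 = 2.386; τ_1 = 2.176/2.386 = 0.9122 s.
Leg 2: speed unknown; τ_2 = 3.883/γ_2.
Total proper time: 0.9122 + τ_2 = 4.188, so τ_2 = 4.188 − 0.9122 = 3.276 s.
γ_2 = 3.883/3.276 = 1.185; β = √(1 − 1/γ²) = √0.2883.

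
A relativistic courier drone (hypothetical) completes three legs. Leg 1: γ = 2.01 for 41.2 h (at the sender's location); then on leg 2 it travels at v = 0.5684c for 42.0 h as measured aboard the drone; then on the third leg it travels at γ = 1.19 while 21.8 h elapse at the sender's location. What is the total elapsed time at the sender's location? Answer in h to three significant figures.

Δt = 114 h

Leg 1: 41.2 h is already measured at the sender's location.
Leg 2: γ = 1/√(1 − 0.5684²) = 1/√0.6769 = 1.215; Δt_2 = 1.215 × 42.0 = 51.05 h.
Leg 3: 21.8 h is already measured at the sender's location.
Total: 41.20 + 51.05 + 21.80 h.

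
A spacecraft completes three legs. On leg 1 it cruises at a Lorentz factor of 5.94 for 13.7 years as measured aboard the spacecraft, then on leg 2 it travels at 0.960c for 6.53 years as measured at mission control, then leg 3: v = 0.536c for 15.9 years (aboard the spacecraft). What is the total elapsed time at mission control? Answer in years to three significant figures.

Leg 1: γ = 5.94; Δt_1 = 5.940 × 13.7 = 81.38 years.
Leg 2: 6.53 years is already measured at mission control.
Leg 3: γ = 1/√(1 − 0.536²) = 1/√0.7127 = 1.185; Δt_3 = 1.185 × 15.9 = 18.83 years.
Total: 81.38 + 6.530 + 18.83 years.

Δt = 107 years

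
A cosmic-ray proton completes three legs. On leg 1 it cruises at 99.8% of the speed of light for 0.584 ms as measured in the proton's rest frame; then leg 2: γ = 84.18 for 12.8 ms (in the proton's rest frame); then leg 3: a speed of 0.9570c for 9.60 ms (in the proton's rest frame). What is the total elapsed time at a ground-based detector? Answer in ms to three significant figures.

Leg 1: β = 0.998; γ = 1/√(1 − 0.998²) = 1/√0.003996 = 15.82; Δt_1 = 15.82 × 0.584 = 9.238 ms.
Leg 2: γ = 84.18; Δt_2 = 84.18 × 12.8 = 1078 ms.
Leg 3: γ = 1/√(1 − 0.9570²) = 1/√0.08415 = 3.447; Δt_3 = 3.447 × 9.60 = 33.09 ms.
Total: 9.238 + 1078 + 33.09 ms.

Δt = 1120 ms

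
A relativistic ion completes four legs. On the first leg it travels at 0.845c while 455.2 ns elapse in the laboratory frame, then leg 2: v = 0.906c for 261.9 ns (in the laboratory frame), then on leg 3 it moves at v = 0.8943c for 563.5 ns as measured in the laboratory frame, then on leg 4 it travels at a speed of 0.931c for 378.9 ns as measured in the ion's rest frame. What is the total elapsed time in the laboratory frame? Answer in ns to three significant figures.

Leg 1: 455.2 ns is already measured in the laboratory frame.
Leg 2: 261.9 ns is already measured in the laboratory frame.
Leg 3: 563.5 ns is already measured in the laboratory frame.
Leg 4: γ = 1/√(1 − 0.931²) = 1/√0.1332 = 2.740; Δt_4 = 2.740 × 378.9 = 1038 ns.
Total: 455.2 + 261.9 + 563.5 + 1038 ns.

Δt = 2320 ns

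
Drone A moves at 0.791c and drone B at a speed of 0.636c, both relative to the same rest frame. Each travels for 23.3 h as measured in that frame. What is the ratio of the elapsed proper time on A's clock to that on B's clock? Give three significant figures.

τ_A/τ_B = 0.793

A: γ = 1/√(1 − 0.791²) = 1/√0.3743 = 1.634. B: γ = 1/√(1 − 0.636²) = 1/√0.5955 = 1.296.
τ_A/τ_B = γ_B/γ_A = 1.296/1.634 = 0.7928, so τ_A/τ_B = 0.7928.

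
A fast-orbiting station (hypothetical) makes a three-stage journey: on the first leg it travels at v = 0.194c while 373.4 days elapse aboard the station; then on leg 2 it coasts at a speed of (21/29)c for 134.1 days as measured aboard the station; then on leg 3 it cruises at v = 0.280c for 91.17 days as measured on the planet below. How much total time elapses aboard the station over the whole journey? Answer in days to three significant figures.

τ = 595 days

Leg 1: 373.4 days is already measured aboard the station.
Leg 2: 134.1 days is already measured aboard the station.
Leg 3: γ = 1/√(1 − 0.280²) = 1/√0.9216 = 1.042; τ_3 = 91.17/1.042 = 87.52 days.
Total: 373.4 + 134.1 + 87.52 days.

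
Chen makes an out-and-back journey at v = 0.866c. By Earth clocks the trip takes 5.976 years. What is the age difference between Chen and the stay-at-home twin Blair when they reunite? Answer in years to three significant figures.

γ = 1/√(1 − 0.866²) = 1/√0.2500 = 2.000
Chen's elapsed proper time: τ = 5.976/2.000 = 2.988 years.
Age gap = Δt − τ = 5.976 − 2.988 years.

Δt − τ = 2.99 years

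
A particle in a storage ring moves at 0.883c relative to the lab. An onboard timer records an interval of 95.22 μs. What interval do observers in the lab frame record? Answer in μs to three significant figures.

γ = 1/√(1 − 0.883²) = 1/√0.2203 = 2.131
The interval measured in the particle's rest frame is the proper time (both events occur at the same place in that frame); the lab-frame interval is Δt = γτ = 2.131 × 95.22 μs.

Δt = 203 μs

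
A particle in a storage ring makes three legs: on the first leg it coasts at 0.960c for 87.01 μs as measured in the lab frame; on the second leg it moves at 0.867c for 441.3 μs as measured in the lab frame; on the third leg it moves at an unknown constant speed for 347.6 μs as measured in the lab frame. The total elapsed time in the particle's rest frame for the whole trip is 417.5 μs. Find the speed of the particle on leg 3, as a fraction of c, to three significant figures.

Leg 1: γ = 1/√(1 − 0.960²) = 25/7 ≈ 3.571; τ_1 = 87.01/3.571 = 24.36 μs.
Leg 2: γ = 1/√(1 − 0.867²) = 1/√0.2483 = 2.007; τ_2 = 441.3/2.007 = 219.9 μs.
Leg 3: speed unknown; τ_3 = 347.6/γ_3.
Total proper time: 24.36 + 219.9 + τ_3 = 417.5, so τ_3 = 417.5 − 244.3 = 173.2 μs.
γ_3 = 347.6/173.2 = 2.007; β = √(1 − 1/γ²) = √0.7516.

β = 0.867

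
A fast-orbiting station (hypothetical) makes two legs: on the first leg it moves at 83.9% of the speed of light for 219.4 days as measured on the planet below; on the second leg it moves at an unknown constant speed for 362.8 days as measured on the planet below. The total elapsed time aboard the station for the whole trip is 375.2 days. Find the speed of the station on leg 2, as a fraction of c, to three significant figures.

Leg 1: β = 0.839; γ = 1/√(1 − 0.839²) = 1/√0.2961 = 1.838; τ_1 = 219.4/1.838 = 119.4 days.
Leg 2: speed unknown; τ_2 = 362.8/γ_2.
Total proper time: 119.4 + τ_2 = 375.2, so τ_2 = 375.2 − 119.4 = 255.8 days.
γ_2 = 362.8/255.8 = 1.418; β = √(1 − 1/γ²) = √0.5028.

β = 0.709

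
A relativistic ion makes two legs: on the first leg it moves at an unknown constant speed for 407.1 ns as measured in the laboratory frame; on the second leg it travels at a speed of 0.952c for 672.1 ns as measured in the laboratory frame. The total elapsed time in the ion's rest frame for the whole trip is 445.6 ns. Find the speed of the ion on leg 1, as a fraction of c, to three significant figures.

β = 0.808

Leg 1: speed unknown; τ_1 = 407.1/γ_1.
Leg 2: γ = 1/√(1 − 0.952²) = 1/√0.09370 = 3.267; τ_2 = 672.1/3.267 = 205.7 ns.
Total proper time: τ_1 + 205.7 = 445.6, so τ_1 = 445.6 − 205.7 = 239.9 ns.
γ_1 = 407.1/239.9 = 1.697; β = √(1 − 1/γ²) = √0.6528.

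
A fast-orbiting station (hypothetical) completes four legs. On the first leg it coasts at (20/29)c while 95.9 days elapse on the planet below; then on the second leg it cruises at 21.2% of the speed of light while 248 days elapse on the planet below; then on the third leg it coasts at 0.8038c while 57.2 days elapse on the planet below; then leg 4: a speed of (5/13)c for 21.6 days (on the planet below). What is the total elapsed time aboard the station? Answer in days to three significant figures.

τ = 366 days

Leg 1: γ = 1/√(1 − (20/29)²) = 29/21 ≈ 1.381; τ_1 = 95.9/1.381 = 69.44 days.
Leg 2: β = 0.212; γ = 1/√(1 − 0.212²) = 1/√0.9551 = 1.023; τ_2 = 248/1.023 = 242.4 days.
Leg 3: γ = 1/√(1 − 0.8038²) = 1/√0.3539 = 1.681; τ_3 = 57.2/1.681 = 34.03 days.
Leg 4: γ = 1/√(1 − (5/13)²) = 13/12 ≈ 1.083; τ_4 = 21.6/1.083 = 19.94 days.
Total: 69.44 + 242.4 + 34.03 + 19.94 days.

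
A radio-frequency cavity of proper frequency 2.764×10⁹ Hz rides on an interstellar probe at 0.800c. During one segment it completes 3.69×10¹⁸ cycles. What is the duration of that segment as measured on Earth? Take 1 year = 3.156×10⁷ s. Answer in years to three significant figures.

Δt = 70.5 years

γ = 1/√(1 − 0.800²) = 5/3 ≈ 1.667
Proper time for N cycles: τ = N/f = 3.69×10¹⁸/(2.764×10⁹) = 1.335×10⁹ s = 42.30 years.
Lab-frame duration Δt = γτ = 1.667 × 42.30 = 70.50 years.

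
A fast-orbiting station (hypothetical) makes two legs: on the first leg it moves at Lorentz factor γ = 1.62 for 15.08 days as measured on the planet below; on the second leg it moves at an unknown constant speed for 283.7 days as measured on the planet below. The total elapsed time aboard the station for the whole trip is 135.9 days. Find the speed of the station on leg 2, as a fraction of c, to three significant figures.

Leg 1: γ = 1.62; τ_1 = 15.08/1.620 = 9.309 days.
Leg 2: speed unknown; τ_2 = 283.7/γ_2.
Total proper time: 9.309 + τ_2 = 135.9, so τ_2 = 135.9 − 9.309 = 126.6 days.
γ_2 = 283.7/126.6 = 2.241; β = √(1 − 1/γ²) = √0.8009.

β = 0.895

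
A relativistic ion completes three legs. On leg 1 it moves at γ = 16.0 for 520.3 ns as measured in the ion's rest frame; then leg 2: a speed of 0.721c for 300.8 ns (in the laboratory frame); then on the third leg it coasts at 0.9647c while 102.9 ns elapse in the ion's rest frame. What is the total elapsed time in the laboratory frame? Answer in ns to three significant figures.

Δt = 9020 ns

Leg 1: γ = 16.0; Δt_1 = 16.00 × 520.3 = 8325 ns.
Leg 2: 300.8 ns is already measured in the laboratory frame.
Leg 3: γ = 1/√(1 − 0.9647²) = 1/√0.06935 = 3.797; Δt_3 = 3.797 × 102.9 = 390.7 ns.
Total: 8325 + 300.8 + 390.7 ns.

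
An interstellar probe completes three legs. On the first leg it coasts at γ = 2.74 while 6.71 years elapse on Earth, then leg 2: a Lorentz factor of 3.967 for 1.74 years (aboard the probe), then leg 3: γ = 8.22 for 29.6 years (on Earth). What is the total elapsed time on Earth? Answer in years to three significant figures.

Δt = 43.2 years

Leg 1: 6.71 years is already measured on Earth.
Leg 2: γ = 3.967; Δt_2 = 3.967 × 1.74 = 6.903 years.
Leg 3: 29.6 years is already measured on Earth.
Total: 6.710 + 6.903 + 29.60 years.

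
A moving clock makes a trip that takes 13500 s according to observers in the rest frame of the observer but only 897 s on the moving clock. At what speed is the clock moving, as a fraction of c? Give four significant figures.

v = 0.9978c

The proper time is measured on the moving clock (both events occur at the clock's location); Δt is measured in the rest frame of the observer. γ = Δt/τ = 13500/897 = 15.05.
β = √(1 − 1/γ²) = √(1 − 0.004415) = √0.9956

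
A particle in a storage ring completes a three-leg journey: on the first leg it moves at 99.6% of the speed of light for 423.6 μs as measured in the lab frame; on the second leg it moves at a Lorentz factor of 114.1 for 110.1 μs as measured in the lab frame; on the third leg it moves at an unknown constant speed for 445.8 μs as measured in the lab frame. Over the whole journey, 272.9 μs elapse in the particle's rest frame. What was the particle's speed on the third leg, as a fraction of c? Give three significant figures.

Leg 1: β = 0.996; γ = 1/√(1 − 0.996²) = 1/√0.007984 = 11.19; τ_1 = 423.6/11.19 = 37.85 μs.
Leg 2: γ = 114.1; τ_2 = 110.1/114.1 = 0.9649 μs.
Leg 3: speed unknown; τ_3 = 445.8/γ_3.
Total proper time: 37.85 + 0.9649 + τ_3 = 272.9, so τ_3 = 272.9 − 38.81 = 234.1 μs.
γ_3 = 445.8/234.1 = 1.904; β = √(1 − 1/γ²) = √0.7243.

β = 0.851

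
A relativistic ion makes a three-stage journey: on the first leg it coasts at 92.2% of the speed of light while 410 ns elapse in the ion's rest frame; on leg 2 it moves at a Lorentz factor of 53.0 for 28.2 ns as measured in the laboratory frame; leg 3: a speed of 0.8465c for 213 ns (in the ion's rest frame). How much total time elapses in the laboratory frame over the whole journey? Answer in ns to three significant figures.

Δt = 1490 ns

Leg 1: β = 0.922; γ = 1/√(1 − 0.922²) = 1/√0.1499 = 2.583; Δt_1 = 2.583 × 410 = 1059 ns.
Leg 2: 28.2 ns is already measured in the laboratory frame.
Leg 3: γ = 1/√(1 − 0.8465²) = 1/√0.2834 = 1.878; Δt_3 = 1.878 × 213 = 400.1 ns.
Total: 1059 + 28.20 + 400.1 ns.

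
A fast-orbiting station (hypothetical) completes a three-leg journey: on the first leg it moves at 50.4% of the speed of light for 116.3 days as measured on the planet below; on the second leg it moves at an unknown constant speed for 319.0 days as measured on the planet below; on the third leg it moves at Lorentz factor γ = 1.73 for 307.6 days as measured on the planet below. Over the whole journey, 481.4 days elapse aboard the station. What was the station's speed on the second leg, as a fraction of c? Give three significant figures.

Leg 1: β = 0.504; γ = 1/√(1 − 0.504²) = 1/√0.7460 = 1.158; τ_1 = 116.3/1.158 = 100.4 days.
Leg 2: speed unknown; τ_2 = 319.0/γ_2.
Leg 3: γ = 1.73; τ_3 = 307.6/1.730 = 177.8 days.
Total proper time: 100.4 + τ_2 + 177.8 = 481.4, so τ_2 = 481.4 − 278.3 = 203.1 days.
γ_2 = 319.0/203.1 = 1.570; β = √(1 − 1/γ²) = √0.5945.

β = 0.771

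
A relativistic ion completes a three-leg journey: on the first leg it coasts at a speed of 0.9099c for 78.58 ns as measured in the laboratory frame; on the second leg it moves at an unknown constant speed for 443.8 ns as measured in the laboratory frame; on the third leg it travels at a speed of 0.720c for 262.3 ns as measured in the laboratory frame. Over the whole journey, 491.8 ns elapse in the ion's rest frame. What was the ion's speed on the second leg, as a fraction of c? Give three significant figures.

Leg 1: γ = 1/√(1 − 0.9099²) = 1/√0.1721 = 2.411; τ_1 = 78.58/2.411 = 32.60 ns.
Leg 2: speed unknown; τ_2 = 443.8/γ_2.
Leg 3: γ = 1/√(1 − 0.720²) = 1/√0.4816 = 1.441; τ_3 = 262.3/1.441 = 182.0 ns.
Total proper time: 32.60 + τ_2 + 182.0 = 491.8, so τ_2 = 491.8 − 214.6 = 277.2 ns.
γ_2 = 443.8/277.2 = 1.601; β = √(1 − 1/γ²) = √0.6099.

β = 0.781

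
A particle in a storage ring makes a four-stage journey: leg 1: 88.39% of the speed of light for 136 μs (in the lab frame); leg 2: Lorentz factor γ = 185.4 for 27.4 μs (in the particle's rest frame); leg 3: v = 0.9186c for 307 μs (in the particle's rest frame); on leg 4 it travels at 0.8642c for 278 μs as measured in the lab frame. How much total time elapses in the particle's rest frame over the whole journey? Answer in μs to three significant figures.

Leg 1: β = 0.8839; γ = 1/√(1 − 0.8839²) = 1/√0.2187 = 2.138; τ_1 = 136/2.138 = 63.60 μs.
Leg 2: 27.4 μs is already measured in the particle's rest frame.
Leg 3: 307 μs is already measured in the particle's rest frame.
Leg 4: γ = 1/√(1 − 0.8642²) = 1/√0.2532 = 1.987; τ_4 = 278/1.987 = 139.9 μs.
Total: 63.60 + 27.40 + 307.0 + 139.9 μs.

τ = 538 μs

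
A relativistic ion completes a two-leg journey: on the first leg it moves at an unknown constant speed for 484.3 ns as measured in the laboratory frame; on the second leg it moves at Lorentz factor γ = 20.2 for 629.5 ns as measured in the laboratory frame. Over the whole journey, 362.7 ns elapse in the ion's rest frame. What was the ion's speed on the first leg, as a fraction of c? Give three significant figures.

β = 0.729

Leg 1: speed unknown; τ_1 = 484.3/γ_1.
Leg 2: γ = 20.2; τ_2 = 629.5/20.20 = 31.16 ns.
Total proper time: τ_1 + 31.16 = 362.7, so τ_1 = 362.7 − 31.16 = 331.5 ns.
γ_1 = 484.3/331.5 = 1.461; β = √(1 − 1/γ²) = √0.5314.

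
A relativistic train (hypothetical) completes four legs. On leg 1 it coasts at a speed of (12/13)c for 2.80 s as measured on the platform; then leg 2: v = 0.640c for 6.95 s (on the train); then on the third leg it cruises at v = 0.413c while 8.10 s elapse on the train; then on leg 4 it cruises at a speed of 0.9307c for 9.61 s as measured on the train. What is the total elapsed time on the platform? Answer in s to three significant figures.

Leg 1: 2.80 s is already measured on the platform.
Leg 2: γ = 1/√(1 − 0.640²) = 1/√0.5904 = 1.301; Δt_2 = 1.301 × 6.95 = 9.045 s.
Leg 3: γ = 1/√(1 − 0.413²) = 1/√0.8294 = 1.098; Δt_3 = 1.098 × 8.10 = 8.894 s.
Leg 4: γ = 1/√(1 − 0.9307²) = 1/√0.1338 = 2.734; Δt_4 = 2.734 × 9.61 = 26.27 s.
Total: 2.800 + 9.045 + 8.894 + 26.27 s.

Δt = 47.0 s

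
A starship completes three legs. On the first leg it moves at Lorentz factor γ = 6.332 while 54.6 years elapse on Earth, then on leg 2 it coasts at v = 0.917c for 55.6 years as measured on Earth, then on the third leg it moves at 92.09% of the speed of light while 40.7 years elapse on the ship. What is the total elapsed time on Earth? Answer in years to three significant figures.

Δt = 215 years

Leg 1: 54.6 years is already measured on Earth.
Leg 2: 55.6 years is already measured on Earth.
Leg 3: β = 0.9209; γ = 1/√(1 − 0.9209²) = 1/√0.1519 = 2.565; Δt_3 = 2.565 × 40.7 = 104.4 years.
Total: 54.60 + 55.60 + 104.4 years.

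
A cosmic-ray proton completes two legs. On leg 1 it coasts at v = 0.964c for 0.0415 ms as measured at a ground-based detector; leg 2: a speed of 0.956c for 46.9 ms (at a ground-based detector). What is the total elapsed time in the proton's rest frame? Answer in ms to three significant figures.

τ = 13.8 ms

Leg 1: γ = 1/√(1 − 0.964²) = 1/√0.07070 = 3.761; τ_1 = 0.0415/3.761 = 0.01103 ms.
Leg 2: γ = 1/√(1 − 0.956²) = 1/√0.08606 = 3.409; τ_2 = 46.9/3.409 = 13.76 ms.
Total: 0.01103 + 13.76 ms.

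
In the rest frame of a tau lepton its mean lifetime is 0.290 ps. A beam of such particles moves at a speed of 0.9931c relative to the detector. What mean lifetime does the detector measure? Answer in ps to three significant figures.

Δt = 2.47 ps

γ = 1/√(1 − 0.9931²) = 1/√0.01375 = 8.527
The rest-frame lifetime is the proper time; the lab measures the dilated interval Δt = γτ₀ = 8.527 × 0.290 ps.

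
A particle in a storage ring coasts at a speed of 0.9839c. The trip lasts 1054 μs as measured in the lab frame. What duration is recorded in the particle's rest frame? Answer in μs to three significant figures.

γ = 1/√(1 − 0.9839²) = 1/√0.03194 = 5.595
The interval measured in the lab frame is the dilated one; the clock in the particle's rest frame measures the proper time τ = Δt/γ = 1054/5.595 μs.

τ = 188 μs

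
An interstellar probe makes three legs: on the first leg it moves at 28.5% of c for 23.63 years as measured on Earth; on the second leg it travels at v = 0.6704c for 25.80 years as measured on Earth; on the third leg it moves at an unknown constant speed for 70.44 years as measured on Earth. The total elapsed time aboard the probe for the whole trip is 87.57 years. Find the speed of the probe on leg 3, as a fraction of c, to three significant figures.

Leg 1: β = 0.285; γ = 1/√(1 − 0.285²) = 1/√0.9188 = 1.043; τ_1 = 23.63/1.043 = 22.65 years.
Leg 2: γ = 1/√(1 − 0.6704²) = 1/√0.5506 = 1.348; τ_2 = 25.80/1.348 = 19.14 years.
Leg 3: speed unknown; τ_3 = 70.44/γ_3.
Total proper time: 22.65 + 19.14 + τ_3 = 87.57, so τ_3 = 87.57 − 41.79 = 45.78 years.
γ_3 = 70.44/45.78 = 1.539; β = √(1 − 1/γ²) = √0.5777.

β = 0.760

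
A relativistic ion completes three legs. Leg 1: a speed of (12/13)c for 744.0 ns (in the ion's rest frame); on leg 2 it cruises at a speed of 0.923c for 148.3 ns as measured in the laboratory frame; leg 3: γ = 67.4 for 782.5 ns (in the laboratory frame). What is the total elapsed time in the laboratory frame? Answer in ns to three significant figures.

Leg 1: γ = 1/√(1 − (12/13)²) = 13/5 = 2.600; Δt_1 = 2.600 × 744.0 = 1934 ns.
Leg 2: 148.3 ns is already measured in the laboratory frame.
Leg 3: 782.5 ns is already measured in the laboratory frame.
Total: 1934 + 148.3 + 782.5 ns.

Δt = 2870 ns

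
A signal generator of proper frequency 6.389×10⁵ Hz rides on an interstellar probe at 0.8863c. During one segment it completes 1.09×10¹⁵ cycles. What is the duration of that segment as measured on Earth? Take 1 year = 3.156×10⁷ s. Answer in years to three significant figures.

γ = 1/√(1 − 0.8863²) = 1/√0.2145 = 2.159
Proper time for N cycles: τ = N/f = 1.09×10¹⁵/(6.389×10⁵) = 1.706×10⁹ s = 54.06 years.
Lab-frame duration Δt = γτ = 2.159 × 54.06 = 116.7 years.

Δt = 117 years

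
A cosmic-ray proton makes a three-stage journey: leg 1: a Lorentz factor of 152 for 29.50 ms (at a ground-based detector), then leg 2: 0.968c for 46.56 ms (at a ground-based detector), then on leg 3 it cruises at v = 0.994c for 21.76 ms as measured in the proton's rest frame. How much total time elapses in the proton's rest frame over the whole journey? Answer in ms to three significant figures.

Leg 1: γ = 152; τ_1 = 29.50/152.0 = 0.1941 ms.
Leg 2: γ = 1/√(1 − 0.968²) = 1/√0.06298 = 3.985; τ_2 = 46.56/3.985 = 11.68 ms.
Leg 3: 21.76 ms is already measured in the proton's rest frame.
Total: 0.1941 + 11.68 + 21.76 ms.

τ = 33.6 ms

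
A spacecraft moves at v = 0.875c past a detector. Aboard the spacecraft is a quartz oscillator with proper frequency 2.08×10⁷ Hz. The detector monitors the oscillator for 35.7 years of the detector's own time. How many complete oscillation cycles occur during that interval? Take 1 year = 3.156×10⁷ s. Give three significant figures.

N = 1.13×10¹⁶

γ = 1/√(1 − 0.875²) = 1/√0.2344 = 2.066
During 35.7 years of lab time, the oscillator's proper time advances by τ = Δt/γ = 35.7/2.066 = 17.28 years = 5.455×10⁸ s.
N = f × τ = 2.08×10⁷ × 5.455×10⁸ = 1.135×10¹⁶.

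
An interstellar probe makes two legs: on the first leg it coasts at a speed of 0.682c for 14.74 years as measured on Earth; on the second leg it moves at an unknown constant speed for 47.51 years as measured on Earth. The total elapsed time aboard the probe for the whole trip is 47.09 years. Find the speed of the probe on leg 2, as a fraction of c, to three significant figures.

β = 0.645

Leg 1: γ = 1/√(1 − 0.682²) = 1/√0.5349 = 1.367; τ_1 = 14.74/1.367 = 10.78 years.
Leg 2: speed unknown; τ_2 = 47.51/γ_2.
Total proper time: 10.78 + τ_2 = 47.09, so τ_2 = 47.09 − 10.78 = 36.31 years.
γ_2 = 47.51/36.31 = 1.308; β = √(1 − 1/γ²) = √0.4159.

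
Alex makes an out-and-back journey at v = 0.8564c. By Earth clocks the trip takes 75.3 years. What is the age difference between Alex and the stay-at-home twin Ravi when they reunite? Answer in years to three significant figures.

γ = 1/√(1 − 0.8564²) = 1/√0.2666 = 1.937
Alex's elapsed proper time: τ = 75.3/1.937 = 38.88 years.
Age gap = Δt − τ = 75.3 − 38.88 years.

Δt − τ = 36.4 years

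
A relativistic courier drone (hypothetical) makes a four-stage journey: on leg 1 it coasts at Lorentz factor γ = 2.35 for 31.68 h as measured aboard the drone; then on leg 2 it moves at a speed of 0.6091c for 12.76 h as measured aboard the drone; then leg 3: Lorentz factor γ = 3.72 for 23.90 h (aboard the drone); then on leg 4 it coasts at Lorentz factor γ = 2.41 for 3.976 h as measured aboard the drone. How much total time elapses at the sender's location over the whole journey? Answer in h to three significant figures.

Leg 1: γ = 2.35; Δt_1 = 2.350 × 31.68 = 74.45 h.
Leg 2: γ = 1/√(1 − 0.6091²) = 1/√0.6290 = 1.261; Δt_2 = 1.261 × 12.76 = 16.09 h.
Leg 3: γ = 3.72; Δt_3 = 3.720 × 23.90 = 88.91 h.
Leg 4: γ = 2.41; Δt_4 = 2.410 × 3.976 = 9.582 h.
Total: 74.45 + 16.09 + 88.91 + 9.582 h.

Δt = 189 h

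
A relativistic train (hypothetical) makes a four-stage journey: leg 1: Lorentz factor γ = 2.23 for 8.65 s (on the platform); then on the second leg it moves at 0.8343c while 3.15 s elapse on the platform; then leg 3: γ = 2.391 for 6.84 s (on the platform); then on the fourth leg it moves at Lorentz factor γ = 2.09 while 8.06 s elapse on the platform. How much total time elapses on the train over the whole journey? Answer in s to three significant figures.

τ = 12.3 s

Leg 1: γ = 2.23; τ_1 = 8.65/2.230 = 3.879 s.
Leg 2: γ = 1/√(1 − 0.8343²) = 1/√0.3039 = 1.814; τ_2 = 3.15/1.814 = 1.737 s.
Leg 3: γ = 2.391; τ_3 = 6.84/2.391 = 2.861 s.
Leg 4: γ = 2.09; τ_4 = 8.06/2.090 = 3.856 s.
Total: 3.879 + 1.737 + 2.861 + 3.856 s.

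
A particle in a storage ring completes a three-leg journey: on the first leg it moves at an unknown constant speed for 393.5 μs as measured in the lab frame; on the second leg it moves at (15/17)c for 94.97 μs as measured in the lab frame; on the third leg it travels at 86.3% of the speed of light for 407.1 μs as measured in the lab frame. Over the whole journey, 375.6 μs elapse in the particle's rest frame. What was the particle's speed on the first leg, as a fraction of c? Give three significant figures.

Leg 1: speed unknown; τ_1 = 393.5/γ_1.
Leg 2: γ = 1/√(1 − (15/17)²) = 17/8 = 2.125; τ_2 = 94.97/2.125 = 44.69 μs.
Leg 3: β = 0.863; γ = 1/√(1 − 0.863²) = 1/√0.2552 = 1.979; τ_3 = 407.1/1.979 = 205.7 μs.
Total proper time: τ_1 + 44.69 + 205.7 = 375.6, so τ_1 = 375.6 − 250.4 = 125.2 μs.
γ_1 = 393.5/125.2 = 3.142; β = √(1 − 1/γ²) = √0.8987.

β = 0.948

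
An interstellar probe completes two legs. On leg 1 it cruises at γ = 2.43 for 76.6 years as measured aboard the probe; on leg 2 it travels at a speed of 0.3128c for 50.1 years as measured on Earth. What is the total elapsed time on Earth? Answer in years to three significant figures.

Δt = 236 years

Leg 1: γ = 2.43; Δt_1 = 2.430 × 76.6 = 186.1 years.
Leg 2: 50.1 years is already measured on Earth.
Total: 186.1 + 50.10 years.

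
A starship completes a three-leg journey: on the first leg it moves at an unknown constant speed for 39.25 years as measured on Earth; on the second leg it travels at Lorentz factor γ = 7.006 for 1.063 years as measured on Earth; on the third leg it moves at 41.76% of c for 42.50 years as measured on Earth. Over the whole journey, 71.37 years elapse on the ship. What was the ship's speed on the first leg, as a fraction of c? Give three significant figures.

β = 0.557

Leg 1: speed unknown; τ_1 = 39.25/γ_1.
Leg 2: γ = 7.006; τ_2 = 1.063/7.006 = 0.1517 years.
Leg 3: β = 0.4176; γ = 1/√(1 − 0.4176²) = 1/√0.8256 = 1.101; τ_3 = 42.50/1.101 = 38.62 years.
Total proper time: τ_1 + 0.1517 + 38.62 = 71.37, so τ_1 = 71.37 − 38.77 = 32.60 years.
γ_1 = 39.25/32.60 = 1.204; β = √(1 − 1/γ²) = √0.3101.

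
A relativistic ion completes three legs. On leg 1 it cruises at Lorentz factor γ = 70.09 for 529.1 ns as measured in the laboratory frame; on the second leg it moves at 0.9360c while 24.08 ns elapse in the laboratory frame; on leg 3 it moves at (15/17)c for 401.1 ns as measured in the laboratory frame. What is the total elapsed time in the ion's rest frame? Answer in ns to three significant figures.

τ = 205 ns

Leg 1: γ = 70.09; τ_1 = 529.1/70.09 = 7.549 ns.
Leg 2: γ = 1/√(1 − 0.9360²) = 1/√0.1239 = 2.841; τ_2 = 24.08/2.841 = 8.476 ns.
Leg 3: γ = 1/√(1 − (15/17)²) = 17/8 = 2.125; τ_3 = 401.1/2.125 = 188.8 ns.
Total: 7.549 + 8.476 + 188.8 ns.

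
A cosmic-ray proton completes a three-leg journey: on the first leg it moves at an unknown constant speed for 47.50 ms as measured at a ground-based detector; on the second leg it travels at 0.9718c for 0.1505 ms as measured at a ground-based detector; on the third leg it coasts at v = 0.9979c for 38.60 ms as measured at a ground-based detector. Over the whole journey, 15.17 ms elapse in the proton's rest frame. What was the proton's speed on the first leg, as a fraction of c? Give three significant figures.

Leg 1: speed unknown; τ_1 = 47.50/γ_1.
Leg 2: γ = 1/√(1 − 0.9718²) = 1/√0.05560 = 4.241; τ_2 = 0.1505/4.241 = 0.03549 ms.
Leg 3: γ = 1/√(1 − 0.9979²) = 1/√0.004196 = 15.44; τ_3 = 38.60/15.44 = 2.500 ms.
Total proper time: τ_1 + 0.03549 + 2.500 = 15.17, so τ_1 = 15.17 − 2.536 = 12.63 ms.
γ_1 = 47.50/12.63 = 3.760; β = √(1 − 1/γ²) = √0.9293.

β = 0.964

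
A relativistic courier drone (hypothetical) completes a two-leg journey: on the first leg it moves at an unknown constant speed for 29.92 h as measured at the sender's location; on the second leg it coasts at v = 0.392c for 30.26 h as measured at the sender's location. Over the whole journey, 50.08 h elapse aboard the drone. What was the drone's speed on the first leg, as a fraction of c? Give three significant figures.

β = 0.669

Leg 1: speed unknown; τ_1 = 29.92/γ_1.
Leg 2: γ = 1/√(1 − 0.392²) = 1/√0.8463 = 1.087; τ_2 = 30.26/1.087 = 27.84 h.
Total proper time: τ_1 + 27.84 = 50.08, so τ_1 = 50.08 − 27.84 = 22.24 h.
γ_1 = 29.92/22.24 = 1.345; β = √(1 − 1/γ²) = √0.4474.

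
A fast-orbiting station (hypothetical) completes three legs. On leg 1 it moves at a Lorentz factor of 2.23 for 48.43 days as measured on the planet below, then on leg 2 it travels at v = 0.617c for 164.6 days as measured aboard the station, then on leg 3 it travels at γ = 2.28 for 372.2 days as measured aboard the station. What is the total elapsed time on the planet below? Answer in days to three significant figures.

Δt = 1110 days

Leg 1: 48.43 days is already measured on the planet below.
Leg 2: γ = 1/√(1 − 0.617²) = 1/√0.6193 = 1.271; Δt_2 = 1.271 × 164.6 = 209.2 days.
Leg 3: γ = 2.28; Δt_3 = 2.280 × 372.2 = 848.6 days.
Total: 48.43 + 209.2 + 848.6 days.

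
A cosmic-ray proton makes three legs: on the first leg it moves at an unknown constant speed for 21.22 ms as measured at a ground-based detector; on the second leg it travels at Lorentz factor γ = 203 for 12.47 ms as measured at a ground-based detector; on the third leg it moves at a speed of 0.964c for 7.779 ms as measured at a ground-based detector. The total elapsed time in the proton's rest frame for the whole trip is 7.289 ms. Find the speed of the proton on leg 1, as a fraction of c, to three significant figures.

Leg 1: speed unknown; τ_1 = 21.22/γ_1.
Leg 2: γ = 203; τ_2 = 12.47/203.0 = 0.06143 ms.
Leg 3: γ = 1/√(1 − 0.964²) = 1/√0.07070 = 3.761; τ_3 = 7.779/3.761 = 2.068 ms.
Total proper time: τ_1 + 0.06143 + 2.068 = 7.289, so τ_1 = 7.289 − 2.130 = 5.159 ms.
γ_1 = 21.22/5.159 = 4.113; β = √(1 − 1/γ²) = √0.9409.

β = 0.970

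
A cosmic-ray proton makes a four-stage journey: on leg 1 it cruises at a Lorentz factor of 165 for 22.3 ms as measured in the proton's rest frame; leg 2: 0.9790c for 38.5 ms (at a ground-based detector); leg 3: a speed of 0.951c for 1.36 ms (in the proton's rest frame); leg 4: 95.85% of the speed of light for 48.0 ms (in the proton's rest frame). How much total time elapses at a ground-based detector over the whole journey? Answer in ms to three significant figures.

Δt = 3890 ms

Leg 1: γ = 165; Δt_1 = 165.0 × 22.3 = 3679 ms.
Leg 2: 38.5 ms is already measured at a ground-based detector.
Leg 3: γ = 1/√(1 − 0.951²) = 1/√0.09560 = 3.234; Δt_3 = 3.234 × 1.36 = 4.399 ms.
Leg 4: β = 0.9585; γ = 1/√(1 − 0.9585²) = 1/√0.08128 = 3.508; Δt_4 = 3.508 × 48.0 = 168.4 ms.
Total: 3679 + 38.50 + 4.399 + 168.4 ms.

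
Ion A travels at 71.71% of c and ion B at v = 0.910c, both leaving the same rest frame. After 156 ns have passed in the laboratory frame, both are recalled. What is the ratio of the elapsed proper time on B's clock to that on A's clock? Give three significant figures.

A: β = 0.7171; γ = 1/√(1 − 0.7171²) = 1/√0.4858 = 1.435. B: γ = 1/√(1 − 0.910²) = 1/√0.1719 = 2.412.
τ_A/τ_B = γ_B/γ_A = 2.412/1.435 = 1.681, so τ_B/τ_A = 0.5949.

τ_B/τ_A = 0.595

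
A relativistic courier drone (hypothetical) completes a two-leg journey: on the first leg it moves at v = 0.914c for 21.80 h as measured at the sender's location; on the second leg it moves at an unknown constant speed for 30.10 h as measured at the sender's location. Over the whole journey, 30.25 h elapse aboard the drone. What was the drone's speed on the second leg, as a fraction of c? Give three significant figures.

β = 0.703

Leg 1: γ = 1/√(1 − 0.914²) = 1/√0.1646 = 2.465; τ_1 = 21.80/2.465 = 8.845 h.
Leg 2: speed unknown; τ_2 = 30.10/γ_2.
Total proper time: 8.845 + τ_2 = 30.25, so τ_2 = 30.25 − 8.845 = 21.41 h.
γ_2 = 30.10/21.41 = 1.406; β = √(1 − 1/γ²) = √0.4943.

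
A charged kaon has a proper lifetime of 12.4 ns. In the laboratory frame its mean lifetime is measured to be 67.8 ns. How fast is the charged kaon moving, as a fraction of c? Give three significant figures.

γ = Δt/τ₀ = 67.8/12.4 = 5.468
β = √(1 − 1/γ²) = √(1 − 0.03345) = √0.9666

β = 0.983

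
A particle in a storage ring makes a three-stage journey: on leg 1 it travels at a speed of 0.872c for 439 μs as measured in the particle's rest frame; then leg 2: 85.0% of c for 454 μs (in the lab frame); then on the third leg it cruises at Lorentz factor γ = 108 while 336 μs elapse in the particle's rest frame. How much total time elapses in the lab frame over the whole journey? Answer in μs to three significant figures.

Leg 1: γ = 1/√(1 − 0.872²) = 1/√0.2396 = 2.043; Δt_1 = 2.043 × 439 = 896.8 μs.
Leg 2: 454 μs is already measured in the lab frame.
Leg 3: γ = 108; Δt_3 = 108.0 × 336 = 3.629×10⁴ μs.
Total: 896.8 + 454.0 + 3.629×10⁴ μs.

Δt = 3.76×10⁴ μs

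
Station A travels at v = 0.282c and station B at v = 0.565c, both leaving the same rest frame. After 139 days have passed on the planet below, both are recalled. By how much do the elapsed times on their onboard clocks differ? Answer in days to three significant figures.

|τ_A − τ_B| = 18.7 days

A: γ = 1/√(1 − 0.282²) = 1/√0.9205 = 1.042; τ_A = 139/1.042 = 133.4 days.
B: γ = 1/√(1 − 0.565²) = 1/√0.6808 = 1.212; τ_B = 139/1.212 = 114.7 days.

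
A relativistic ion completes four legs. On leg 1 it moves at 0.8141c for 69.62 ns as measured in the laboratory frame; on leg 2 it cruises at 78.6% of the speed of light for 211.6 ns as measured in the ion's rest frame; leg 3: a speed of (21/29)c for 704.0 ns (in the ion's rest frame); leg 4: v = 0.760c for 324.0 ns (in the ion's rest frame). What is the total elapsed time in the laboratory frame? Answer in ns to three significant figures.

Δt = 1930 ns

Leg 1: 69.62 ns is already measured in the laboratory frame.
Leg 2: β = 0.786; γ = 1/√(1 − 0.786²) = 1/√0.3822 = 1.618; Δt_2 = 1.618 × 211.6 = 342.3 ns.
Leg 3: γ = 1/√(1 − (21/29)²) = 29/20 = 1.450; Δt_3 = 1.450 × 704.0 = 1021 ns.
Leg 4: γ = 1/√(1 − 0.760²) = 1/√0.4224 = 1.539; Δt_4 = 1.539 × 324.0 = 498.5 ns.
Total: 69.62 + 342.3 + 1021 + 498.5 ns.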